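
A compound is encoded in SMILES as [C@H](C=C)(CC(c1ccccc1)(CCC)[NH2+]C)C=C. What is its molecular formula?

C17H26N+

Heavy atoms from the SMILES: 17 C, 1 N.
Implicit hydrogens by atom environment:
  5 × C: 2 H each → 10
  5 × C (aromatic): 1 H each → 5
  3 × C: 1 H each → 3
  2 × C: 3 H each → 6
  1 × C: no H
  1 × C (aromatic): no H
  1 × N (charge +1): 2 H
  Total hydrogens = 26.
Net charge +1.
Molecular formula: C17H26N+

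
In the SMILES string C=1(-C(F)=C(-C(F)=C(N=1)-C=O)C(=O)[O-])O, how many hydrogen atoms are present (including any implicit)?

Hydrogens are implicit in SMILES; fill each atom to its normal valence:
  5 × C (aromatic): no H
  2 × F: no H
  2 × O: no H
  1 × C: 1 H
  1 × C: no H
  1 × N (aromatic): no H
  1 × O: 1 H
  1 × O (charge -1): no H
  Total hydrogens = 2.

2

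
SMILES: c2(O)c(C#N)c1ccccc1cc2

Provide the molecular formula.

C11H7NO

Heavy atoms from the SMILES: 11 C, 1 N, 1 O.
Implicit hydrogens by atom environment:
  6 × C (aromatic): 1 H each → 6
  4 × C (aromatic): no H
  1 × C: no H
  1 × N: no H
  1 × O: 1 H
  Total hydrogens = 7.
Molecular formula: C11H7NO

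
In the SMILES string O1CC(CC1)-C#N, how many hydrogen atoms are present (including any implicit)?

Hydrogens are implicit in SMILES; fill each atom to its normal valence:
  3 × C: 2 H each → 6
  1 × C: 1 H
  1 × C: no H
  1 × N: no H
  1 × O: no H
  Total hydrogens = 7.

7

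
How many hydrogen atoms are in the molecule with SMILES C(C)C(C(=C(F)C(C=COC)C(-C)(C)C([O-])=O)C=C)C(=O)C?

24

Hydrogens are implicit in SMILES; fill each atom to its normal valence:
  5 × C: 3 H each → 15
  5 × C: 1 H each → 5
  5 × C: no H
  3 × O: no H
  2 × C: 2 H each → 4
  1 × F: no H
  1 × O (charge -1): no H
  Total hydrogens = 24.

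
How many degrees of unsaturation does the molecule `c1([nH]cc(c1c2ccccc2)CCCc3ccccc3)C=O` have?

Molecular formula from the SMILES: C20H19NO.
DoU = (2C + 2 + N − H − X)/2 = (2·20 + 2 + 1 − 19 − 0)/2 = 24/2 = 12.
(Structurally: 3 ring(s) + 9 π bond(s) = 12.)

12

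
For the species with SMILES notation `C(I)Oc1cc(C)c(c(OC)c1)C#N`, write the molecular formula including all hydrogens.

Heavy atoms from the SMILES: 10 C, 1 I, 1 N, 2 O.
Implicit hydrogens by atom environment:
  4 × C (aromatic): no H
  2 × C: 3 H each → 6
  2 × C (aromatic): 1 H each → 2
  2 × O: no H
  1 × C: 2 H
  1 × C: no H
  1 × I: no H
  1 × N: no H
  Total hydrogens = 10.
Molecular formula: C10H10INO2

C10H10INO2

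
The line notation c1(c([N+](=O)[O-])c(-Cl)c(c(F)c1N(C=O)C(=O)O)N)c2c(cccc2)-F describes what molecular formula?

C14H8ClF2N3O5

Heavy atoms from the SMILES: 14 C, 1 Cl, 2 F, 3 N, 5 O.
Implicit hydrogens by atom environment:
  8 × C (aromatic): no H
  4 × C (aromatic): 1 H each → 4
  3 × O: no H
  2 × F: no H
  1 × C: 1 H
  1 × C: no H
  1 × Cl: no H
  1 × N: 2 H
  1 × N: no H
  1 × N (charge +1): no H
  1 × O: 1 H
  1 × O (charge -1): no H
  Total hydrogens = 8.
Molecular formula: C14H8ClF2N3O5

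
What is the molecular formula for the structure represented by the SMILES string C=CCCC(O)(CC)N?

C7H15NO

Heavy atoms from the SMILES: 7 C, 1 N, 1 O.
Implicit hydrogens by atom environment:
  4 × C: 2 H each → 8
  1 × C: 3 H
  1 × C: 1 H
  1 × C: no H
  1 × N: 2 H
  1 × O: 1 H
  Total hydrogens = 15.
Molecular formula: C7H15NO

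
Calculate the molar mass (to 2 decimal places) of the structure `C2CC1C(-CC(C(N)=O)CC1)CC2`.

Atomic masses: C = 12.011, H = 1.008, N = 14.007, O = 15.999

181.28

Molecular formula: C11H19NO.
M = 11×12.011 + 19×1.008 + 1×14.007 + 1×15.999 = 181.28 g/mol.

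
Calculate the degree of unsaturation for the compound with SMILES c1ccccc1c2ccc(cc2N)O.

8

Molecular formula from the SMILES: C12H11NO.
DoU = (2C + 2 + N − H − X)/2 = (2·12 + 2 + 1 − 11 − 0)/2 = 16/2 = 8.
(Structurally: 2 ring(s) + 6 π bond(s) = 8.)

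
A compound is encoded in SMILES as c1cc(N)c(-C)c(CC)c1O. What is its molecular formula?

C9H13NO

Heavy atoms from the SMILES: 9 C, 1 N, 1 O.
Implicit hydrogens by atom environment:
  4 × C (aromatic): no H
  2 × C: 3 H each → 6
  2 × C (aromatic): 1 H each → 2
  1 × C: 2 H
  1 × N: 2 H
  1 × O: 1 H
  Total hydrogens = 13.
Molecular formula: C9H13NO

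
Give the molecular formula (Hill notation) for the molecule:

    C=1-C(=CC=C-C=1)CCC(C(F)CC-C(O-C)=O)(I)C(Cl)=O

Heavy atoms from the SMILES: 15 C, 1 Cl, 1 F, 1 I, 3 O.
Implicit hydrogens by atom environment:
  5 × C (aromatic): 1 H each → 5
  4 × C: 2 H each → 8
  3 × C: no H
  3 × O: no H
  1 × C: 3 H
  1 × C: 1 H
  1 × C (aromatic): no H
  1 × Cl: no H
  1 × F: no H
  1 × I: no H
  Total hydrogens = 17.
Molecular formula: C15H17ClFIO3

C15H17ClFIO3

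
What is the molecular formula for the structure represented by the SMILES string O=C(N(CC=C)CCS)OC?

C7H13NO2S

Heavy atoms from the SMILES: 7 C, 1 N, 2 O, 1 S.
Implicit hydrogens by atom environment:
  4 × C: 2 H each → 8
  2 × O: no H
  1 × C: 3 H
  1 × C: 1 H
  1 × C: no H
  1 × N: no H
  1 × S: 1 H
  Total hydrogens = 13.
Molecular formula: C7H13NO2S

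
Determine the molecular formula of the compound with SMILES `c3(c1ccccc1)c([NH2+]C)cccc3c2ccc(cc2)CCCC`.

C23H26N+

Heavy atoms from the SMILES: 23 C, 1 N.
Implicit hydrogens by atom environment:
  12 × C (aromatic): 1 H each → 12
  6 × C (aromatic): no H
  3 × C: 2 H each → 6
  2 × C: 3 H each → 6
  1 × N (charge +1): 2 H
  Total hydrogens = 26.
Net charge +1.
Molecular formula: C23H26N+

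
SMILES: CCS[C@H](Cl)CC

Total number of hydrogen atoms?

Hydrogens are implicit in SMILES; fill each atom to its normal valence:
  2 × C: 3 H each → 6
  2 × C: 2 H each → 4
  1 × C: 1 H
  1 × Cl: no H
  1 × S: no H
  Total hydrogens = 11.

11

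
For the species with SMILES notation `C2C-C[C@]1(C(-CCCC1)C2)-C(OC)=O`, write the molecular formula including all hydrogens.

Heavy atoms from the SMILES: 12 C, 2 O.
Implicit hydrogens by atom environment:
  8 × C: 2 H each → 16
  2 × C: no H
  2 × O: no H
  1 × C: 3 H
  1 × C: 1 H
  Total hydrogens = 20.
Molecular formula: C12H20O2

C12H20O2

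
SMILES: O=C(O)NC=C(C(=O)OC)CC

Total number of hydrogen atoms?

11

Hydrogens are implicit in SMILES; fill each atom to its normal valence:
  3 × C: no H
  3 × O: no H
  2 × C: 3 H each → 6
  1 × C: 2 H
  1 × C: 1 H
  1 × N: 1 H
  1 × O: 1 H
  Total hydrogens = 11.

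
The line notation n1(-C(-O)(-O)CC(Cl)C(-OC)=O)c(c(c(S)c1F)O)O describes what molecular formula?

Heavy atoms from the SMILES: 9 C, 1 Cl, 1 F, 1 N, 6 O, 1 S.
Implicit hydrogens by atom environment:
  4 × C (aromatic): no H
  4 × O: 1 H each → 4
  2 × C: no H
  2 × O: no H
  1 × C: 3 H
  1 × C: 2 H
  1 × C: 1 H
  1 × Cl: no H
  1 × F: no H
  1 × N (aromatic): no H
  1 × S: 1 H
  Total hydrogens = 11.
Molecular formula: C9H11ClFNO6S

C9H11ClFNO6S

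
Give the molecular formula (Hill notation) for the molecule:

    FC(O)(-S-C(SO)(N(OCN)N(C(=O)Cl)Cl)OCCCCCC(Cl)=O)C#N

C11H16Cl3FN4O6S2

Heavy atoms from the SMILES: 11 C, 3 Cl, 1 F, 4 N, 6 O, 2 S.
Implicit hydrogens by atom environment:
  6 × C: 2 H each → 12
  5 × C: no H
  4 × O: no H
  3 × Cl: no H
  3 × N: no H
  2 × O: 1 H each → 2
  2 × S: no H
  1 × F: no H
  1 × N: 2 H
  Total hydrogens = 16.
Molecular formula: C11H16Cl3FN4O6S2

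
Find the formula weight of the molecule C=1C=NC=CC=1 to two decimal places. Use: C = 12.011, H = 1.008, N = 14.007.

79.10

Molecular formula: C5H5N.
M = 5×12.011 + 5×1.008 + 1×14.007 = 79.10 g/mol.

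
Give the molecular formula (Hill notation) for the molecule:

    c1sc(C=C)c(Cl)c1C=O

Heavy atoms from the SMILES: 7 C, 1 Cl, 1 O, 1 S.
Implicit hydrogens by atom environment:
  3 × C (aromatic): no H
  2 × C: 1 H each → 2
  1 × C: 2 H
  1 × C (aromatic): 1 H
  1 × Cl: no H
  1 × O: no H
  1 × S (aromatic): no H
  Total hydrogens = 5.
Molecular formula: C7H5ClOS

C7H5ClOS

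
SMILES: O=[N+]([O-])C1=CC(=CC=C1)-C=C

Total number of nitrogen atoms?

1

The symbol for nitrogen appears 1 time in the SMILES.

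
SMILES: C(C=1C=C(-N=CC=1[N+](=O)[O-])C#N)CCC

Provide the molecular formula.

C10H11N3O2

Heavy atoms from the SMILES: 10 C, 3 N, 2 O.
Implicit hydrogens by atom environment:
  3 × C: 2 H each → 6
  3 × C (aromatic): no H
  2 × C (aromatic): 1 H each → 2
  1 × C: 3 H
  1 × C: no H
  1 × N (aromatic): no H
  1 × N (charge +1): no H
  1 × N: no H
  1 × O: no H
  1 × O (charge -1): no H
  Total hydrogens = 11.
Molecular formula: C10H11N3O2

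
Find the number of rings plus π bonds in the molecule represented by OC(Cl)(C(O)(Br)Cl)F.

Molecular formula from the SMILES: C2H2BrCl2FO2.
DoU = (2C + 2 + N − H − X)/2 = (2·2 + 2 + 0 − 2 − 4)/2 = 0/2 = 0.
(Structurally: 0 ring(s) + 0 π bond(s) = 0.)

0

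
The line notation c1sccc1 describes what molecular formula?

C4H4S

Heavy atoms from the SMILES: 4 C, 1 S.
Implicit hydrogens by atom environment:
  4 × C (aromatic): 1 H each → 4
  1 × S (aromatic): no H
  Total hydrogens = 4.
Molecular formula: C4H4S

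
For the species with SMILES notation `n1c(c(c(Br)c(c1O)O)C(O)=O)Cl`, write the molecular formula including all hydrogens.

Heavy atoms from the SMILES: 1 Br, 6 C, 1 Cl, 1 N, 4 O.
Implicit hydrogens by atom environment:
  5 × C (aromatic): no H
  3 × O: 1 H each → 3
  1 × Br: no H
  1 × C: no H
  1 × Cl: no H
  1 × N (aromatic): no H
  1 × O: no H
  Total hydrogens = 3.
Molecular formula: C6H3BrClNO4

C6H3BrClNO4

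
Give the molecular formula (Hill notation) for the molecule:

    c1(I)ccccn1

C5H4IN

Heavy atoms from the SMILES: 5 C, 1 I, 1 N.
Implicit hydrogens by atom environment:
  4 × C (aromatic): 1 H each → 4
  1 × C (aromatic): no H
  1 × I: no H
  1 × N (aromatic): no H
  Total hydrogens = 4.
Molecular formula: C5H4IN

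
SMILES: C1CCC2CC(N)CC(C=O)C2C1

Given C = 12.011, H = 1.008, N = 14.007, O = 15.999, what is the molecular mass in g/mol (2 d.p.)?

Molecular formula: C11H19NO.
M = 11×12.011 + 19×1.008 + 1×14.007 + 1×15.999 = 181.28 g/mol.

181.28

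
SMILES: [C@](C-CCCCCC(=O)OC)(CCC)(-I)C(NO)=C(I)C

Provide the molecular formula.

Heavy atoms from the SMILES: 15 C, 2 I, 1 N, 3 O.
Implicit hydrogens by atom environment:
  8 × C: 2 H each → 16
  4 × C: no H
  3 × C: 3 H each → 9
  2 × I: no H
  2 × O: no H
  1 × N: 1 H
  1 × O: 1 H
  Total hydrogens = 27.
Molecular formula: C15H27I2NO3

C15H27I2NO3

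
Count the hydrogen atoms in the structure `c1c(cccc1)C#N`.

Hydrogens are implicit in SMILES; fill each atom to its normal valence:
  5 × C (aromatic): 1 H each → 5
  1 × C (aromatic): no H
  1 × C: no H
  1 × N: no H
  Total hydrogens = 5.

5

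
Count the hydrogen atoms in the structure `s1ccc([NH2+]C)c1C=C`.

Hydrogens are implicit in SMILES; fill each atom to its normal valence:
  2 × C (aromatic): 1 H each → 2
  2 × C (aromatic): no H
  1 × C: 3 H
  1 × C: 2 H
  1 × C: 1 H
  1 × N (charge +1): 2 H
  1 × S (aromatic): no H
  Total hydrogens = 10.

10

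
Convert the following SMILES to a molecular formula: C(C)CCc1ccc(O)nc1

Heavy atoms from the SMILES: 9 C, 1 N, 1 O.
Implicit hydrogens by atom environment:
  3 × C: 2 H each → 6
  3 × C (aromatic): 1 H each → 3
  2 × C (aromatic): no H
  1 × C: 3 H
  1 × N (aromatic): no H
  1 × O: 1 H
  Total hydrogens = 13.
Molecular formula: C9H13NO

C9H13NO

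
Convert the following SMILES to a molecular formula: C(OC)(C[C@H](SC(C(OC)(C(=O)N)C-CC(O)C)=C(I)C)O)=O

Heavy atoms from the SMILES: 14 C, 1 I, 1 N, 6 O, 1 S.
Implicit hydrogens by atom environment:
  5 × C: no H
  4 × C: 3 H each → 12
  4 × O: no H
  3 × C: 2 H each → 6
  2 × C: 1 H each → 2
  2 × O: 1 H each → 2
  1 × I: no H
  1 × N: 2 H
  1 × S: no H
  Total hydrogens = 24.
Molecular formula: C14H24INO6S

C14H24INO6S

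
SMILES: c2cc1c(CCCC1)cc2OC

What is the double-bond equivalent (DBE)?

Molecular formula from the SMILES: C11H14O.
DoU = (2C + 2 + N − H − X)/2 = (2·11 + 2 + 0 − 14 − 0)/2 = 10/2 = 5.
(Structurally: 2 ring(s) + 3 π bond(s) = 5.)

5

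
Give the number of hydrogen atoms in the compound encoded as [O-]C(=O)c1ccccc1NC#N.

5

Hydrogens are implicit in SMILES; fill each atom to its normal valence:
  4 × C (aromatic): 1 H each → 4
  2 × C (aromatic): no H
  2 × C: no H
  1 × N: 1 H
  1 × N: no H
  1 × O: no H
  1 × O (charge -1): no H
  Total hydrogens = 5.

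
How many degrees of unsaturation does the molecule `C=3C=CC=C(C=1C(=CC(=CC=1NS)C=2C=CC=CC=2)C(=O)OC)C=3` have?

13

Molecular formula from the SMILES: C20H17NO2S.
DoU = (2C + 2 + N − H − X)/2 = (2·20 + 2 + 1 − 17 − 0)/2 = 26/2 = 13.
(Structurally: 3 ring(s) + 10 π bond(s) = 13.)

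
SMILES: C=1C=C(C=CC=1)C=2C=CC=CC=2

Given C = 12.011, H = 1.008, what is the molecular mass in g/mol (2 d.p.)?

Molecular formula: C12H10.
M = 12×12.011 + 10×1.008 = 154.21 g/mol.

154.21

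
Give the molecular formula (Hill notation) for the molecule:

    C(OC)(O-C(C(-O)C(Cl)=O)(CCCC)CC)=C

Heavy atoms from the SMILES: 12 C, 1 Cl, 4 O.
Implicit hydrogens by atom environment:
  5 × C: 2 H each → 10
  3 × C: 3 H each → 9
  3 × C: no H
  3 × O: no H
  1 × C: 1 H
  1 × Cl: no H
  1 × O: 1 H
  Total hydrogens = 21.
Molecular formula: C12H21ClO4

C12H21ClO4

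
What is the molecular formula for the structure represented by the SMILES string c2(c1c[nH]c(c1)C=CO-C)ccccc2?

C13H13NO

Heavy atoms from the SMILES: 13 C, 1 N, 1 O.
Implicit hydrogens by atom environment:
  7 × C (aromatic): 1 H each → 7
  3 × C (aromatic): no H
  2 × C: 1 H each → 2
  1 × C: 3 H
  1 × N (aromatic): 1 H
  1 × O: no H
  Total hydrogens = 13.
Molecular formula: C13H13NO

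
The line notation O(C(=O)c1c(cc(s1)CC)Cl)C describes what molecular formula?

Heavy atoms from the SMILES: 8 C, 1 Cl, 2 O, 1 S.
Implicit hydrogens by atom environment:
  3 × C (aromatic): no H
  2 × C: 3 H each → 6
  2 × O: no H
  1 × C: 2 H
  1 × C (aromatic): 1 H
  1 × C: no H
  1 × Cl: no H
  1 × S (aromatic): no H
  Total hydrogens = 9.
Molecular formula: C8H9ClO2S

C8H9ClO2S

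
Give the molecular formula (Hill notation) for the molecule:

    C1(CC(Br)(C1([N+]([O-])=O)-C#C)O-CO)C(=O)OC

C9H10BrNO6

Heavy atoms from the SMILES: 1 Br, 9 C, 1 N, 6 O.
Implicit hydrogens by atom environment:
  4 × C: no H
  4 × O: no H
  2 × C: 2 H each → 4
  2 × C: 1 H each → 2
  1 × Br: no H
  1 × C: 3 H
  1 × N (charge +1): no H
  1 × O: 1 H
  1 × O (charge -1): no H
  Total hydrogens = 10.
Molecular formula: C9H10BrNO6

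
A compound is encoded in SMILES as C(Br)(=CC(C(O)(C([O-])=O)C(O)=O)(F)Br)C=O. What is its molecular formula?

C7H4Br2FO6-

Heavy atoms from the SMILES: 2 Br, 7 C, 1 F, 6 O.
Implicit hydrogens by atom environment:
  5 × C: no H
  3 × O: no H
  2 × Br: no H
  2 × C: 1 H each → 2
  2 × O: 1 H each → 2
  1 × F: no H
  1 × O (charge -1): no H
  Total hydrogens = 4.
Net charge -1.
Molecular formula: C7H4Br2FO6-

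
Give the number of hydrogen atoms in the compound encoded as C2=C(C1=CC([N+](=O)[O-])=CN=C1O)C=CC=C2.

8

Hydrogens are implicit in SMILES; fill each atom to its normal valence:
  7 × C (aromatic): 1 H each → 7
  4 × C (aromatic): no H
  1 × N (aromatic): no H
  1 × N (charge +1): no H
  1 × O: 1 H
  1 × O: no H
  1 × O (charge -1): no H
  Total hydrogens = 8.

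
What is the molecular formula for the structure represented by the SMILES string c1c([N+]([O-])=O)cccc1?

Heavy atoms from the SMILES: 6 C, 1 N, 2 O.
Implicit hydrogens by atom environment:
  5 × C (aromatic): 1 H each → 5
  1 × C (aromatic): no H
  1 × N (charge +1): no H
  1 × O: no H
  1 × O (charge -1): no H
  Total hydrogens = 5.
Molecular formula: C6H5NO2

C6H5NO2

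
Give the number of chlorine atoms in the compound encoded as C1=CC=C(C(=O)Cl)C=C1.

The symbol for chlorine appears 1 time in the SMILES.

1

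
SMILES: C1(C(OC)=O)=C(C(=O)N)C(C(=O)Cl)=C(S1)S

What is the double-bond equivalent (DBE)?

Molecular formula from the SMILES: C8H6ClNO4S2.
DoU = (2C + 2 + N − H − X)/2 = (2·8 + 2 + 1 − 6 − 1)/2 = 12/2 = 6.
(Structurally: 1 ring(s) + 5 π bond(s) = 6.)

6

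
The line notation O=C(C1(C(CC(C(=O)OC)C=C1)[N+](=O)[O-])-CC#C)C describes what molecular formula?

C13H15NO5

Heavy atoms from the SMILES: 13 C, 1 N, 5 O.
Implicit hydrogens by atom environment:
  5 × C: 1 H each → 5
  4 × C: no H
  4 × O: no H
  2 × C: 3 H each → 6
  2 × C: 2 H each → 4
  1 × N (charge +1): no H
  1 × O (charge -1): no H
  Total hydrogens = 15.
Molecular formula: C13H15NO5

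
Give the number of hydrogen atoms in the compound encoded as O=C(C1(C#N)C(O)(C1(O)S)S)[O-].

Hydrogens are implicit in SMILES; fill each atom to its normal valence:
  5 × C: no H
  2 × O: 1 H each → 2
  2 × S: 1 H each → 2
  1 × N: no H
  1 × O: no H
  1 × O (charge -1): no H
  Total hydrogens = 4.

4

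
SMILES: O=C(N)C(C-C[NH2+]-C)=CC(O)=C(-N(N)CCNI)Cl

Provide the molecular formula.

C10H20ClIN5O2+

Heavy atoms from the SMILES: 10 C, 1 Cl, 1 I, 5 N, 2 O.
Implicit hydrogens by atom environment:
  4 × C: 2 H each → 8
  4 × C: no H
  2 × N: 2 H each → 4
  1 × C: 3 H
  1 × C: 1 H
  1 × Cl: no H
  1 × I: no H
  1 × N (charge +1): 2 H
  1 × N: 1 H
  1 × N: no H
  1 × O: 1 H
  1 × O: no H
  Total hydrogens = 20.
Net charge +1.
Molecular formula: C10H20ClIN5O2+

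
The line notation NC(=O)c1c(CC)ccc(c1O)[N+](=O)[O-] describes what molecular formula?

Heavy atoms from the SMILES: 9 C, 2 N, 4 O.
Implicit hydrogens by atom environment:
  4 × C (aromatic): no H
  2 × C (aromatic): 1 H each → 2
  2 × O: no H
  1 × C: 3 H
  1 × C: 2 H
  1 × C: no H
  1 × N: 2 H
  1 × N (charge +1): no H
  1 × O: 1 H
  1 × O (charge -1): no H
  Total hydrogens = 10.
Molecular formula: C9H10N2O4

C9H10N2O4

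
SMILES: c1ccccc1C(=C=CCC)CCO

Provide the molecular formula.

Heavy atoms from the SMILES: 13 C, 1 O.
Implicit hydrogens by atom environment:
  5 × C (aromatic): 1 H each → 5
  3 × C: 2 H each → 6
  2 × C: no H
  1 × C: 3 H
  1 × C: 1 H
  1 × C (aromatic): no H
  1 × O: 1 H
  Total hydrogens = 16.
Molecular formula: C13H16O

C13H16O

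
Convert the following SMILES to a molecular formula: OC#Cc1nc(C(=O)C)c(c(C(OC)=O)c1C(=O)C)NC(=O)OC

Heavy atoms from the SMILES: 15 C, 2 N, 7 O.
Implicit hydrogens by atom environment:
  6 × C: no H
  6 × O: no H
  5 × C (aromatic): no H
  4 × C: 3 H each → 12
  1 × N: 1 H
  1 × N (aromatic): no H
  1 × O: 1 H
  Total hydrogens = 14.
Molecular formula: C15H14N2O7

C15H14N2O7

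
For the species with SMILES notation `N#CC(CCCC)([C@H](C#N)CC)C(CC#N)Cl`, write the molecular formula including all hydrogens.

Heavy atoms from the SMILES: 13 C, 1 Cl, 3 N.
Implicit hydrogens by atom environment:
  5 × C: 2 H each → 10
  4 × C: no H
  3 × N: no H
  2 × C: 3 H each → 6
  2 × C: 1 H each → 2
  1 × Cl: no H
  Total hydrogens = 18.
Molecular formula: C13H18ClN3

C13H18ClN3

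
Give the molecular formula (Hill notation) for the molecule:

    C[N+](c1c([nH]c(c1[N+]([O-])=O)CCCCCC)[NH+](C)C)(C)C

Heavy atoms from the SMILES: 15 C, 4 N, 2 O.
Implicit hydrogens by atom environment:
  6 × C: 3 H each → 18
  5 × C: 2 H each → 10
  4 × C (aromatic): no H
  2 × N (charge +1): no H
  1 × N (aromatic): 1 H
  1 × N (charge +1): 1 H
  1 × O: no H
  1 × O (charge -1): no H
  Total hydrogens = 30.
Net charge +2.
Molecular formula: [C15H30N4O2]2+

[C15H30N4O2]2+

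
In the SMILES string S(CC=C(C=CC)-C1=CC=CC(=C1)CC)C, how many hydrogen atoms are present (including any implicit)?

20

Hydrogens are implicit in SMILES; fill each atom to its normal valence:
  4 × C (aromatic): 1 H each → 4
  3 × C: 3 H each → 9
  3 × C: 1 H each → 3
  2 × C: 2 H each → 4
  2 × C (aromatic): no H
  1 × C: no H
  1 × S: no H
  Total hydrogens = 20.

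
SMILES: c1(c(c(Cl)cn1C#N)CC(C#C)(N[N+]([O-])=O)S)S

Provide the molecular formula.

Heavy atoms from the SMILES: 9 C, 1 Cl, 4 N, 2 O, 2 S.
Implicit hydrogens by atom environment:
  3 × C (aromatic): no H
  3 × C: no H
  2 × S: 1 H each → 2
  1 × C: 2 H
  1 × C (aromatic): 1 H
  1 × C: 1 H
  1 × Cl: no H
  1 × N: 1 H
  1 × N (aromatic): no H
  1 × N: no H
  1 × N (charge +1): no H
  1 × O: no H
  1 × O (charge -1): no H
  Total hydrogens = 7.
Molecular formula: C9H7ClN4O2S2

C9H7ClN4O2S2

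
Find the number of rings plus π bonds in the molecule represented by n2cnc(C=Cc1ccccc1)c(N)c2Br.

9

Molecular formula from the SMILES: C12H10BrN3.
DoU = (2C + 2 + N − H − X)/2 = (2·12 + 2 + 3 − 10 − 1)/2 = 18/2 = 9.
(Structurally: 2 ring(s) + 7 π bond(s) = 9.)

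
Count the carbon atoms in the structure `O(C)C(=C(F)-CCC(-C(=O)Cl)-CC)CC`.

The symbol for carbon appears 11 times in the SMILES. (Cl is a single chlorine, not C + l.)

11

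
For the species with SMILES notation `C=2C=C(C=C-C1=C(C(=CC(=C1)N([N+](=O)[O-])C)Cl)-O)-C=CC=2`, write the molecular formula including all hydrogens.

C15H13ClN2O3

Heavy atoms from the SMILES: 15 C, 1 Cl, 2 N, 3 O.
Implicit hydrogens by atom environment:
  7 × C (aromatic): 1 H each → 7
  5 × C (aromatic): no H
  2 × C: 1 H each → 2
  1 × C: 3 H
  1 × Cl: no H
  1 × N: no H
  1 × N (charge +1): no H
  1 × O: 1 H
  1 × O: no H
  1 × O (charge -1): no H
  Total hydrogens = 13.
Molecular formula: C15H13ClN2O3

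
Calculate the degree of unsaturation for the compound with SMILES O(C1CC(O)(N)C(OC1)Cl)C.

Molecular formula from the SMILES: C6H12ClNO3.
DoU = (2C + 2 + N − H − X)/2 = (2·6 + 2 + 1 − 12 − 1)/2 = 2/2 = 1.
(Structurally: 1 ring(s) + 0 π bond(s) = 1.)

1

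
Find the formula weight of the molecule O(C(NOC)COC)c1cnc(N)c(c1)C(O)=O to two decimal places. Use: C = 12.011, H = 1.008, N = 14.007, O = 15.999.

257.25

Molecular formula: C10H15N3O5.
M = 10×12.011 + 15×1.008 + 3×14.007 + 5×15.999 = 257.25 g/mol.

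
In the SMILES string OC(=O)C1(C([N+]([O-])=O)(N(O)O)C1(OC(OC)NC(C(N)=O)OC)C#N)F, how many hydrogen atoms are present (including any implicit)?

14

Hydrogens are implicit in SMILES; fill each atom to its normal valence:
  6 × C: no H
  6 × O: no H
  3 × O: 1 H each → 3
  2 × C: 3 H each → 6
  2 × C: 1 H each → 2
  2 × N: no H
  1 × F: no H
  1 × N: 2 H
  1 × N: 1 H
  1 × N (charge +1): no H
  1 × O (charge -1): no H
  Total hydrogens = 14.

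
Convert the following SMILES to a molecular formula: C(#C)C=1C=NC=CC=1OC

Heavy atoms from the SMILES: 8 C, 1 N, 1 O.
Implicit hydrogens by atom environment:
  3 × C (aromatic): 1 H each → 3
  2 × C (aromatic): no H
  1 × C: 3 H
  1 × C: 1 H
  1 × C: no H
  1 × N (aromatic): no H
  1 × O: no H
  Total hydrogens = 7.
Molecular formula: C8H7NO

C8H7NO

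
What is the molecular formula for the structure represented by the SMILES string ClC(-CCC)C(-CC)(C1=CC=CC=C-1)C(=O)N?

C14H20ClNO

Heavy atoms from the SMILES: 14 C, 1 Cl, 1 N, 1 O.
Implicit hydrogens by atom environment:
  5 × C (aromatic): 1 H each → 5
  3 × C: 2 H each → 6
  2 × C: 3 H each → 6
  2 × C: no H
  1 × C: 1 H
  1 × C (aromatic): no H
  1 × Cl: no H
  1 × N: 2 H
  1 × O: no H
  Total hydrogens = 20.
Molecular formula: C14H20ClNO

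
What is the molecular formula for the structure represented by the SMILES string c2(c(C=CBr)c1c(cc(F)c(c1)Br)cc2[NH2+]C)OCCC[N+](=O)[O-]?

Heavy atoms from the SMILES: 2 Br, 16 C, 1 F, 2 N, 3 O.
Implicit hydrogens by atom environment:
  7 × C (aromatic): no H
  3 × C: 2 H each → 6
  3 × C (aromatic): 1 H each → 3
  2 × Br: no H
  2 × C: 1 H each → 2
  2 × O: no H
  1 × C: 3 H
  1 × F: no H
  1 × N (charge +1): 2 H
  1 × N (charge +1): no H
  1 × O (charge -1): no H
  Total hydrogens = 16.
Net charge +1.
Molecular formula: C16H16Br2FN2O3+

C16H16Br2FN2O3+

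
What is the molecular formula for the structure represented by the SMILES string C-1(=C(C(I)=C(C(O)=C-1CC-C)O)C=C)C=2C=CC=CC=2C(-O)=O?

Heavy atoms from the SMILES: 18 C, 1 I, 4 O.
Implicit hydrogens by atom environment:
  8 × C (aromatic): no H
  4 × C (aromatic): 1 H each → 4
  3 × C: 2 H each → 6
  3 × O: 1 H each → 3
  1 × C: 3 H
  1 × C: 1 H
  1 × C: no H
  1 × I: no H
  1 × O: no H
  Total hydrogens = 17.
Molecular formula: C18H17IO4

C18H17IO4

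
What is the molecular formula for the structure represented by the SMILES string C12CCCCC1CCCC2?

C10H18

Heavy atoms from the SMILES: 10 C.
Implicit hydrogens by atom environment:
  8 × C: 2 H each → 16
  2 × C: 1 H each → 2
  Total hydrogens = 18.
Molecular formula: C10H18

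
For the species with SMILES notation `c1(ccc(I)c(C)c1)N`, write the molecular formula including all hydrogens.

Heavy atoms from the SMILES: 7 C, 1 I, 1 N.
Implicit hydrogens by atom environment:
  3 × C (aromatic): 1 H each → 3
  3 × C (aromatic): no H
  1 × C: 3 H
  1 × I: no H
  1 × N: 2 H
  Total hydrogens = 8.
Molecular formula: C7H8IN

C7H8IN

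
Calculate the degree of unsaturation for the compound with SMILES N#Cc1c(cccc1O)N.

Molecular formula from the SMILES: C7H6N2O.
DoU = (2C + 2 + N − H − X)/2 = (2·7 + 2 + 2 − 6 − 0)/2 = 12/2 = 6.
(Structurally: 1 ring(s) + 5 π bond(s) = 6.)

6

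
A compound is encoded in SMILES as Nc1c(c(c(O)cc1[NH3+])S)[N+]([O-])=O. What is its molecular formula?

C6H8N3O3S+

Heavy atoms from the SMILES: 6 C, 3 N, 3 O, 1 S.
Implicit hydrogens by atom environment:
  5 × C (aromatic): no H
  1 × C (aromatic): 1 H
  1 × N (charge +1): 3 H
  1 × N: 2 H
  1 × N (charge +1): no H
  1 × O: 1 H
  1 × O: no H
  1 × O (charge -1): no H
  1 × S: 1 H
  Total hydrogens = 8.
Net charge +1.
Molecular formula: C6H8N3O3S+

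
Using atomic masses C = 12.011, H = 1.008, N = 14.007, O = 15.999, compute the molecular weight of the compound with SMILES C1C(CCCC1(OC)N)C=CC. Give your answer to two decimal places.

169.27

Molecular formula: C10H19NO.
M = 10×12.011 + 19×1.008 + 1×14.007 + 1×15.999 = 169.27 g/mol.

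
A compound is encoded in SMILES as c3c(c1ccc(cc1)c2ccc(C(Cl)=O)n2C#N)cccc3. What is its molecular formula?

Heavy atoms from the SMILES: 18 C, 1 Cl, 2 N, 1 O.
Implicit hydrogens by atom environment:
  11 × C (aromatic): 1 H each → 11
  5 × C (aromatic): no H
  2 × C: no H
  1 × Cl: no H
  1 × N (aromatic): no H
  1 × N: no H
  1 × O: no H
  Total hydrogens = 11.
Molecular formula: C18H11ClN2O

C18H11ClN2O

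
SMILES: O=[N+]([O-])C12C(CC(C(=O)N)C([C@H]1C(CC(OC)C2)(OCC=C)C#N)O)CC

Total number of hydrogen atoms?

Hydrogens are implicit in SMILES; fill each atom to its normal valence:
  6 × C: 2 H each → 12
  6 × C: 1 H each → 6
  4 × C: no H
  4 × O: no H
  2 × C: 3 H each → 6
  1 × N: 2 H
  1 × N (charge +1): no H
  1 × N: no H
  1 × O: 1 H
  1 × O (charge -1): no H
  Total hydrogens = 27.

27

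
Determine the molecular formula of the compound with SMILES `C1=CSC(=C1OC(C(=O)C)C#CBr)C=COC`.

Heavy atoms from the SMILES: 1 Br, 12 C, 3 O, 1 S.
Implicit hydrogens by atom environment:
  3 × C: 1 H each → 3
  3 × C: no H
  3 × O: no H
  2 × C: 3 H each → 6
  2 × C (aromatic): 1 H each → 2
  2 × C (aromatic): no H
  1 × Br: no H
  1 × S (aromatic): no H
  Total hydrogens = 11.
Molecular formula: C12H11BrO3S

C12H11BrO3S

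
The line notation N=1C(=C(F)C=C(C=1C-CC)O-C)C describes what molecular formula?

C10H14FNO

Heavy atoms from the SMILES: 10 C, 1 F, 1 N, 1 O.
Implicit hydrogens by atom environment:
  4 × C (aromatic): no H
  3 × C: 3 H each → 9
  2 × C: 2 H each → 4
  1 × C (aromatic): 1 H
  1 × F: no H
  1 × N (aromatic): no H
  1 × O: no H
  Total hydrogens = 14.
Molecular formula: C10H14FNO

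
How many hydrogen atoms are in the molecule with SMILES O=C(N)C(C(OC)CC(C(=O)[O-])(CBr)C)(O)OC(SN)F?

Hydrogens are implicit in SMILES; fill each atom to its normal valence:
  4 × C: no H
  4 × O: no H
  2 × C: 3 H each → 6
  2 × C: 2 H each → 4
  2 × C: 1 H each → 2
  2 × N: 2 H each → 4
  1 × Br: no H
  1 × F: no H
  1 × O: 1 H
  1 × O (charge -1): no H
  1 × S: no H
  Total hydrogens = 17.

17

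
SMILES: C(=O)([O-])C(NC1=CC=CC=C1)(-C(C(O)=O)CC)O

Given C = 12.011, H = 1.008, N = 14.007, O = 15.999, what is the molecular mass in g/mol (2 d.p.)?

Molecular formula: C12H14NO5-.
M = 12×12.011 + 14×1.008 + 1×14.007 + 5×15.999 = 252.25 g/mol.

252.25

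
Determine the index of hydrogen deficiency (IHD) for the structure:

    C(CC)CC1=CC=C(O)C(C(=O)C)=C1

5

Molecular formula from the SMILES: C12H16O2.
DoU = (2C + 2 + N − H − X)/2 = (2·12 + 2 + 0 − 16 − 0)/2 = 10/2 = 5.
(Structurally: 1 ring(s) + 4 π bond(s) = 5.)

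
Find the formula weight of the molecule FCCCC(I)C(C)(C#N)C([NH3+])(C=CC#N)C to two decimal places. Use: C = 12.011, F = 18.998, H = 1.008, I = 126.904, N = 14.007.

350.20

Molecular formula: C12H18FIN3+.
M = 12×12.011 + 1×18.998 + 18×1.008 + 1×126.904 + 3×14.007 = 350.20 g/mol.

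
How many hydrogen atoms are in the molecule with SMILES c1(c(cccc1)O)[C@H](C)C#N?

Hydrogens are implicit in SMILES; fill each atom to its normal valence:
  4 × C (aromatic): 1 H each → 4
  2 × C (aromatic): no H
  1 × C: 3 H
  1 × C: 1 H
  1 × C: no H
  1 × N: no H
  1 × O: 1 H
  Total hydrogens = 9.

9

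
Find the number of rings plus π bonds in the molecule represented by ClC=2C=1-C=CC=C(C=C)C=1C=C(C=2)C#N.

Molecular formula from the SMILES: C13H8ClN.
DoU = (2C + 2 + N − H − X)/2 = (2·13 + 2 + 1 − 8 − 1)/2 = 20/2 = 10.
(Structurally: 2 ring(s) + 8 π bond(s) = 10.)

10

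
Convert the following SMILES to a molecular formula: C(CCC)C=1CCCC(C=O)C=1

Heavy atoms from the SMILES: 11 C, 1 O.
Implicit hydrogens by atom environment:
  6 × C: 2 H each → 12
  3 × C: 1 H each → 3
  1 × C: 3 H
  1 × C: no H
  1 × O: no H
  Total hydrogens = 18.
Molecular formula: C11H18O

C11H18O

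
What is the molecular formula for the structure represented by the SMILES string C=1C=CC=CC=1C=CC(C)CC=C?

C13H16

Heavy atoms from the SMILES: 13 C.
Implicit hydrogens by atom environment:
  5 × C (aromatic): 1 H each → 5
  4 × C: 1 H each → 4
  2 × C: 2 H each → 4
  1 × C: 3 H
  1 × C (aromatic): no H
  Total hydrogens = 16.
Molecular formula: C13H16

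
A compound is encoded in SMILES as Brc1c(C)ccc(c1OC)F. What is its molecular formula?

C8H8BrFO

Heavy atoms from the SMILES: 1 Br, 8 C, 1 F, 1 O.
Implicit hydrogens by atom environment:
  4 × C (aromatic): no H
  2 × C: 3 H each → 6
  2 × C (aromatic): 1 H each → 2
  1 × Br: no H
  1 × F: no H
  1 × O: no H
  Total hydrogens = 8.
Molecular formula: C8H8BrFO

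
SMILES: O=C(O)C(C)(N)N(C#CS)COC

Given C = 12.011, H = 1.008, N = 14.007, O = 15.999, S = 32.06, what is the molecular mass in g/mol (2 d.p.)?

Molecular formula: C7H12N2O3S.
M = 7×12.011 + 12×1.008 + 2×14.007 + 3×15.999 + 1×32.06 = 204.24 g/mol.

204.24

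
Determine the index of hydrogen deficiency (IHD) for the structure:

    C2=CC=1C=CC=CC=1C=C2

7

Molecular formula from the SMILES: C10H8.
DoU = (2C + 2 + N − H − X)/2 = (2·10 + 2 + 0 − 8 − 0)/2 = 14/2 = 7.
(Structurally: 2 ring(s) + 5 π bond(s) = 7.)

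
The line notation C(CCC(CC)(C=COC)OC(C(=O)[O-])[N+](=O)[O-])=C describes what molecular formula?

C12H18NO6-

Heavy atoms from the SMILES: 12 C, 1 N, 6 O.
Implicit hydrogens by atom environment:
  4 × C: 2 H each → 8
  4 × C: 1 H each → 4
  4 × O: no H
  2 × C: 3 H each → 6
  2 × C: no H
  2 × O (charge -1): no H
  1 × N (charge +1): no H
  Total hydrogens = 18.
Net charge -1.
Molecular formula: C12H18NO6-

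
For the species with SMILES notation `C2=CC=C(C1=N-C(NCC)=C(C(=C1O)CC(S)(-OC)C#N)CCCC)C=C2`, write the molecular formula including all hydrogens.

C21H27N3O2S

Heavy atoms from the SMILES: 21 C, 3 N, 2 O, 1 S.
Implicit hydrogens by atom environment:
  6 × C (aromatic): no H
  5 × C: 2 H each → 10
  5 × C (aromatic): 1 H each → 5
  3 × C: 3 H each → 9
  2 × C: no H
  1 × N: 1 H
  1 × N (aromatic): no H
  1 × N: no H
  1 × O: 1 H
  1 × O: no H
  1 × S: 1 H
  Total hydrogens = 27.
Molecular formula: C21H27N3O2S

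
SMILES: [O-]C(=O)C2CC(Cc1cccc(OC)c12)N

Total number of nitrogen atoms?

1

The symbol for nitrogen appears 1 time in the SMILES.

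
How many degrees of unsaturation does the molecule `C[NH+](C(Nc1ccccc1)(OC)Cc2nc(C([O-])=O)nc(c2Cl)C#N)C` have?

Molecular formula from the SMILES: C17H18ClN5O3.
DoU = (2C + 2 + N − H − X)/2 = (2·17 + 2 + 5 − 18 − 1)/2 = 22/2 = 11.
(Structurally: 2 ring(s) + 9 π bond(s) = 11.)

11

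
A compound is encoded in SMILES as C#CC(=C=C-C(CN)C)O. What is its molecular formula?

Heavy atoms from the SMILES: 8 C, 1 N, 1 O.
Implicit hydrogens by atom environment:
  3 × C: 1 H each → 3
  3 × C: no H
  1 × C: 3 H
  1 × C: 2 H
  1 × N: 2 H
  1 × O: 1 H
  Total hydrogens = 11.
Molecular formula: C8H11NO

C8H11NO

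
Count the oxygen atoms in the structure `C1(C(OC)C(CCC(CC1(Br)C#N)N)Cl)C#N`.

The symbol for oxygen appears 1 time in the SMILES.

1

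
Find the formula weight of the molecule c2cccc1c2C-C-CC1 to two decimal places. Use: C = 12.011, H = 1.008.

Molecular formula: C10H12.
M = 10×12.011 + 12×1.008 = 132.21 g/mol.

132.21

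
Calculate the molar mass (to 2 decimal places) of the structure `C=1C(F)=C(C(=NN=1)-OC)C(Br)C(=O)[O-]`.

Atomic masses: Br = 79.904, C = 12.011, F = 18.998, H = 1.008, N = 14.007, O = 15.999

Molecular formula: C7H5BrFN2O3-.
M = 1×79.904 + 7×12.011 + 1×18.998 + 5×1.008 + 2×14.007 + 3×15.999 = 264.03 g/mol.

264.03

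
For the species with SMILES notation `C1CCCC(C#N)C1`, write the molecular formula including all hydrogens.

C7H11N

Heavy atoms from the SMILES: 7 C, 1 N.
Implicit hydrogens by atom environment:
  5 × C: 2 H each → 10
  1 × C: 1 H
  1 × C: no H
  1 × N: no H
  Total hydrogens = 11.
Molecular formula: C7H11N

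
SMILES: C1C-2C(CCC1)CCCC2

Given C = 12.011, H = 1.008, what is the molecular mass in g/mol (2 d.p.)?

Molecular formula: C10H18.
M = 10×12.011 + 18×1.008 = 138.25 g/mol.

138.25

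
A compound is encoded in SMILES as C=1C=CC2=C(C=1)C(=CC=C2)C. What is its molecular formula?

Heavy atoms from the SMILES: 11 C.
Implicit hydrogens by atom environment:
  7 × C (aromatic): 1 H each → 7
  3 × C (aromatic): no H
  1 × C: 3 H
  Total hydrogens = 10.
Molecular formula: C11H10

C11H10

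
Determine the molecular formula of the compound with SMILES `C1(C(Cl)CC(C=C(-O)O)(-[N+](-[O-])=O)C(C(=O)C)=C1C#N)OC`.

Heavy atoms from the SMILES: 12 C, 1 Cl, 2 N, 6 O.
Implicit hydrogens by atom environment:
  6 × C: no H
  3 × C: 1 H each → 3
  3 × O: no H
  2 × C: 3 H each → 6
  2 × O: 1 H each → 2
  1 × C: 2 H
  1 × Cl: no H
  1 × N: no H
  1 × N (charge +1): no H
  1 × O (charge -1): no H
  Total hydrogens = 13.
Molecular formula: C12H13ClN2O6

C12H13ClN2O6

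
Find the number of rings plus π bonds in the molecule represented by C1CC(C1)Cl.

1

Molecular formula from the SMILES: C4H7Cl.
DoU = (2C + 2 + N − H − X)/2 = (2·4 + 2 + 0 − 7 − 1)/2 = 2/2 = 1.
(Structurally: 1 ring(s) + 0 π bond(s) = 1.)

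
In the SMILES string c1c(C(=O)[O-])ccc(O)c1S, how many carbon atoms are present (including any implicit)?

7

The symbol for carbon appears 7 times in the SMILES. Lowercase c denotes aromatic carbon and counts toward C.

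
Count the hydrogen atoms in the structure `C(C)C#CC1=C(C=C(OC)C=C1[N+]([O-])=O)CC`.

Hydrogens are implicit in SMILES; fill each atom to its normal valence:
  4 × C (aromatic): no H
  3 × C: 3 H each → 9
  2 × C: 2 H each → 4
  2 × C (aromatic): 1 H each → 2
  2 × C: no H
  2 × O: no H
  1 × N (charge +1): no H
  1 × O (charge -1): no H
  Total hydrogens = 15.

15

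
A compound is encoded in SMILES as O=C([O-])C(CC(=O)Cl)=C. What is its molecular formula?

Heavy atoms from the SMILES: 5 C, 1 Cl, 3 O.
Implicit hydrogens by atom environment:
  3 × C: no H
  2 × C: 2 H each → 4
  2 × O: no H
  1 × Cl: no H
  1 × O (charge -1): no H
  Total hydrogens = 4.
Net charge -1.
Molecular formula: C5H4ClO3-

C5H4ClO3-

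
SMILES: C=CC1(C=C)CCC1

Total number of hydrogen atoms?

12

Hydrogens are implicit in SMILES; fill each atom to its normal valence:
  5 × C: 2 H each → 10
  2 × C: 1 H each → 2
  1 × C: no H
  Total hydrogens = 12.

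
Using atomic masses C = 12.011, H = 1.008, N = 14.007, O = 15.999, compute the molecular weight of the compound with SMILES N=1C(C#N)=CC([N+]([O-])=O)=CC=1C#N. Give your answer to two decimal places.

Molecular formula: C7H2N4O2.
M = 7×12.011 + 2×1.008 + 4×14.007 + 2×15.999 = 174.12 g/mol.

174.12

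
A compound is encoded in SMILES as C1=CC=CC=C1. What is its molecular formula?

C6H6

Heavy atoms from the SMILES: 6 C.
Implicit hydrogens by atom environment:
  6 × C (aromatic): 1 H each → 6
  Total hydrogens = 6.
Molecular formula: C6H6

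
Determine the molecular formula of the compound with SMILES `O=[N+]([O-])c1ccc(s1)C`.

C5H5NO2S

Heavy atoms from the SMILES: 5 C, 1 N, 2 O, 1 S.
Implicit hydrogens by atom environment:
  2 × C (aromatic): 1 H each → 2
  2 × C (aromatic): no H
  1 × C: 3 H
  1 × N (charge +1): no H
  1 × O: no H
  1 × O (charge -1): no H
  1 × S (aromatic): no H
  Total hydrogens = 5.
Molecular formula: C5H5NO2S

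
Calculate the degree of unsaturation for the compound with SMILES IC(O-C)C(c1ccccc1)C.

4

Molecular formula from the SMILES: C10H13IO.
DoU = (2C + 2 + N − H − X)/2 = (2·10 + 2 + 0 − 13 − 1)/2 = 8/2 = 4.
(Structurally: 1 ring(s) + 3 π bond(s) = 4.)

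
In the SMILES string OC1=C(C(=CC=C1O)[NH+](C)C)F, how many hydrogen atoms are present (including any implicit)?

Hydrogens are implicit in SMILES; fill each atom to its normal valence:
  4 × C (aromatic): no H
  2 × C: 3 H each → 6
  2 × C (aromatic): 1 H each → 2
  2 × O: 1 H each → 2
  1 × F: no H
  1 × N (charge +1): 1 H
  Total hydrogens = 11.

11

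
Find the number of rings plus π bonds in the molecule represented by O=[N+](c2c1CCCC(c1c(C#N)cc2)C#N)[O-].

10

Molecular formula from the SMILES: C12H9N3O2.
DoU = (2C + 2 + N − H − X)/2 = (2·12 + 2 + 3 − 9 − 0)/2 = 20/2 = 10.
(Structurally: 2 ring(s) + 8 π bond(s) = 10.)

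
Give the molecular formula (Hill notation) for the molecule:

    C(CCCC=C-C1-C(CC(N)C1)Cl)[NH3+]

Heavy atoms from the SMILES: 11 C, 1 Cl, 2 N.
Implicit hydrogens by atom environment:
  6 × C: 2 H each → 12
  5 × C: 1 H each → 5
  1 × Cl: no H
  1 × N (charge +1): 3 H
  1 × N: 2 H
  Total hydrogens = 22.
Net charge +1.
Molecular formula: C11H22ClN2+

C11H22ClN2+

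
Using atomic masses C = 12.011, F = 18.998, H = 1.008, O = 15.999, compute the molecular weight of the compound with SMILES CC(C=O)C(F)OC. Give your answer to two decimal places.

120.12

Molecular formula: C5H9FO2.
M = 5×12.011 + 1×18.998 + 9×1.008 + 2×15.999 = 120.12 g/mol.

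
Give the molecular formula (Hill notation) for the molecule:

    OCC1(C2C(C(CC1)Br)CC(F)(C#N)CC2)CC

Heavy atoms from the SMILES: 1 Br, 14 C, 1 F, 1 N, 1 O.
Implicit hydrogens by atom environment:
  7 × C: 2 H each → 14
  3 × C: 1 H each → 3
  3 × C: no H
  1 × Br: no H
  1 × C: 3 H
  1 × F: no H
  1 × N: no H
  1 × O: 1 H
  Total hydrogens = 21.
Molecular formula: C14H21BrFNO

C14H21BrFNO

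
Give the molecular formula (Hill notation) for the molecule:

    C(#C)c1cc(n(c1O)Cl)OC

Heavy atoms from the SMILES: 7 C, 1 Cl, 1 N, 2 O.
Implicit hydrogens by atom environment:
  3 × C (aromatic): no H
  1 × C: 3 H
  1 × C (aromatic): 1 H
  1 × C: 1 H
  1 × C: no H
  1 × Cl: no H
  1 × N (aromatic): no H
  1 × O: 1 H
  1 × O: no H
  Total hydrogens = 6.
Molecular formula: C7H6ClNO2

C7H6ClNO2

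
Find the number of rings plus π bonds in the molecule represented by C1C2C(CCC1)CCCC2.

Molecular formula from the SMILES: C10H18.
DoU = (2C + 2 + N − H − X)/2 = (2·10 + 2 + 0 − 18 − 0)/2 = 4/2 = 2.
(Structurally: 2 ring(s) + 0 π bond(s) = 2.)

2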